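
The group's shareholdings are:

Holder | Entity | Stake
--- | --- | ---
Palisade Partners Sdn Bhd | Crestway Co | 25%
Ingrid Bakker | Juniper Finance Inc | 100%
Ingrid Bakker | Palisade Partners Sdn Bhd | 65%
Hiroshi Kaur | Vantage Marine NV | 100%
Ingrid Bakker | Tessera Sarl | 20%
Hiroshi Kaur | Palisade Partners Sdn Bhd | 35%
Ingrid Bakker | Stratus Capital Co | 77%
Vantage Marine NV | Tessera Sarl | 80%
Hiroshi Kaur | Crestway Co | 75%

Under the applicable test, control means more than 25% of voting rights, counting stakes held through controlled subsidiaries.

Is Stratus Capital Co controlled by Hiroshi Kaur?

Hiroshi holds 35% of Palisade, so Hiroshi controls Palisade.
Hiroshi holds 100% of Vantage, so Hiroshi controls Vantage.
Hiroshi and Palisade together hold 75% + 25% = 100% of Crestway, so Hiroshi controls Crestway.
Vantage holds 80% of Tessera, so Hiroshi controls Tessera.
Neither Hiroshi nor any entity Hiroshi controls holds any voting interest in Stratus.
So Hiroshi does not control Stratus.

No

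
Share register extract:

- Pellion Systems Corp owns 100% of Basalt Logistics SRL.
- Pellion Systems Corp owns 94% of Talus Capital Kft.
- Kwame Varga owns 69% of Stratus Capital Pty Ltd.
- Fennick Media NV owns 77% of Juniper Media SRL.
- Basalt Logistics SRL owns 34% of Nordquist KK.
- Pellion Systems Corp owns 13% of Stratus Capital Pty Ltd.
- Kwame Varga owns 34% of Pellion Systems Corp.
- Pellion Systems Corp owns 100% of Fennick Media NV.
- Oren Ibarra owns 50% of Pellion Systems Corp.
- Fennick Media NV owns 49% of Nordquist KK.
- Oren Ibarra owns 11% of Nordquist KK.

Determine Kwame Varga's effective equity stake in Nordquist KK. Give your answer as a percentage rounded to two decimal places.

28.22%

Kwame reaches Nordquist along 2 paths.
Via Pellion → Fennick: 34% × 100% × 49% = 16.66%.
Via Pellion → Basalt: 34% × 100% × 34% = 11.56%.
Total: 16.66% + 11.56% = 28.22%.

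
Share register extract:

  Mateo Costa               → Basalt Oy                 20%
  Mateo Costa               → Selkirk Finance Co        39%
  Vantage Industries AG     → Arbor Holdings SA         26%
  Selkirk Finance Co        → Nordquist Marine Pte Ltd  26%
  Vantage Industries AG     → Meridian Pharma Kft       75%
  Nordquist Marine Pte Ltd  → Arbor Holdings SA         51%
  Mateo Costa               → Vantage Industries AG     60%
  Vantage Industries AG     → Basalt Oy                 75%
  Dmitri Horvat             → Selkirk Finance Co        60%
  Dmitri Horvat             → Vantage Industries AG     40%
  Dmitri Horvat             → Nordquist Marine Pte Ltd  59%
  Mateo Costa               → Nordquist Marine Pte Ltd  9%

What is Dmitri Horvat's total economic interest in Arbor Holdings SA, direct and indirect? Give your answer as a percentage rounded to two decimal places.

Dmitri reaches Arbor along 3 paths.
Via Selkirk → Nordquist: 60% × 26% × 51% = 7.956%.
Via Nordquist: 59% × 51% = 30.09%.
Via Vantage: 40% × 26% = 10.4%.
Total: 7.956% + 30.09% + 10.4% = 48.446%.
Rounded: 48.45%.

48.45%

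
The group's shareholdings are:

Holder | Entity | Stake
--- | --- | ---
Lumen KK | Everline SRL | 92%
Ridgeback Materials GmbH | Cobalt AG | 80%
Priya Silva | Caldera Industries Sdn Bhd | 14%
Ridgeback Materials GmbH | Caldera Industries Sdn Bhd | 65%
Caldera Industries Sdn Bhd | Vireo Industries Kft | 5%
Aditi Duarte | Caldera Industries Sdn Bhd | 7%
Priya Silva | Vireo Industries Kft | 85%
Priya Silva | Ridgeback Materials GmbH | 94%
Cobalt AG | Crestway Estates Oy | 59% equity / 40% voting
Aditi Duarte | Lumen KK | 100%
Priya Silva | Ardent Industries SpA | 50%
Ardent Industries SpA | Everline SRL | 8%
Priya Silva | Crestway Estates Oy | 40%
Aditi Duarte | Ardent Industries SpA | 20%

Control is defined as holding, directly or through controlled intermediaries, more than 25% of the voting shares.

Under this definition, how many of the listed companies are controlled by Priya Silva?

6

Priya holds 94% of Ridgeback, so Priya controls Ridgeback.
Priya holds 50% of Ardent, so Priya controls Ardent.
Ridgeback and Priya together hold 65% + 14% = 79% of Caldera, so Priya controls Caldera.
Ridgeback holds 80% of Cobalt, so Priya controls Cobalt.
Cobalt and Priya together hold 40% + 40% = 80% of Crestway, so Priya controls Crestway.
Priya and Caldera together hold 85% + 5% = 90% of Vireo, so Priya controls Vireo.
No other company's threshold is met.
Priya controls 6 companies.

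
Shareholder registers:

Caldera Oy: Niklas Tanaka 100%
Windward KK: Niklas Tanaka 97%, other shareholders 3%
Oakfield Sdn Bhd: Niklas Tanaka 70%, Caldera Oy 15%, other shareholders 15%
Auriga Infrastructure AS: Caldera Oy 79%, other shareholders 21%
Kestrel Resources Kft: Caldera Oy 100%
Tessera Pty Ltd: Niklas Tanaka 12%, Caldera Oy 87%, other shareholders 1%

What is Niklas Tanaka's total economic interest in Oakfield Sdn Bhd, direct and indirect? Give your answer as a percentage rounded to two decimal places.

85.00%

Niklas reaches Oakfield along 2 paths.
Direct stake: 70% = 70%.
Via Caldera: 100% × 15% = 15%.
Total: 70% + 15% = 85%.
Rounded: 85.00%.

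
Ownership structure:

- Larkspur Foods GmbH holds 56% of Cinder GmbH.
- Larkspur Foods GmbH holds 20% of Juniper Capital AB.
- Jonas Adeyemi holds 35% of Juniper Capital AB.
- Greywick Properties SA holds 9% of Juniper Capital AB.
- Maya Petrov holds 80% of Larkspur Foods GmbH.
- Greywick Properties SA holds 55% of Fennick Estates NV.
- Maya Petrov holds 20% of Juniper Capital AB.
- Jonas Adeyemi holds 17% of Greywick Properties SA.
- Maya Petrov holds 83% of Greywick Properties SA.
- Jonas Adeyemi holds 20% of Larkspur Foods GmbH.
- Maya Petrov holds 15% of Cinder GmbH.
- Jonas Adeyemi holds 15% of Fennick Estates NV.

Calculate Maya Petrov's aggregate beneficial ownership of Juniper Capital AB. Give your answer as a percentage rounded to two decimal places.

Maya reaches Juniper along 3 paths.
Via Larkspur: 80% × 20% = 16%.
Direct stake: 20% = 20%.
Via Greywick: 83% × 9% = 7.47%.
Total: 16% + 20% + 7.47% = 43.47%.

43.47%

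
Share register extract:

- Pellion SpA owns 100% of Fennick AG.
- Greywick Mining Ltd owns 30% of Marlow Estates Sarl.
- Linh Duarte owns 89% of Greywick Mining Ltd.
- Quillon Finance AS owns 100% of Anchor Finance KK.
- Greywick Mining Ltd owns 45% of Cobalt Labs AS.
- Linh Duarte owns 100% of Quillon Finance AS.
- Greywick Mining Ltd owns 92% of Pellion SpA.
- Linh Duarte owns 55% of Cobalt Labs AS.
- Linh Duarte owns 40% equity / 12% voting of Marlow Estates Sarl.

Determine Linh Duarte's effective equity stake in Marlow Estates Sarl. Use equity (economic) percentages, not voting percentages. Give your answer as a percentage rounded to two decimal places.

66.70%

Linh reaches Marlow along 2 paths.
Direct stake: 40% = 40%.
Via Greywick: 89% × 30% = 26.7%.
Total: 40% + 26.7% = 66.7%.
Rounded: 66.70%.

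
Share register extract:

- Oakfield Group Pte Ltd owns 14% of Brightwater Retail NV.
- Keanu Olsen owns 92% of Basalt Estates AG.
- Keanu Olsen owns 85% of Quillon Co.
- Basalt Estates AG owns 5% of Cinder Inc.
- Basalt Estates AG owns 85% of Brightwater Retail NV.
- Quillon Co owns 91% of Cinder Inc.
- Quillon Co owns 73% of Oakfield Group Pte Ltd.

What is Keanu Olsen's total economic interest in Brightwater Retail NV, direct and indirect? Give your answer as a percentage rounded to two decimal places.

Keanu reaches Brightwater along 2 paths.
Via Basalt: 92% × 85% = 78.2%.
Via Quillon → Oakfield: 85% × 73% × 14% = 8.687%.
Total: 78.2% + 8.687% = 86.887%.
Rounded: 86.89%.

86.89%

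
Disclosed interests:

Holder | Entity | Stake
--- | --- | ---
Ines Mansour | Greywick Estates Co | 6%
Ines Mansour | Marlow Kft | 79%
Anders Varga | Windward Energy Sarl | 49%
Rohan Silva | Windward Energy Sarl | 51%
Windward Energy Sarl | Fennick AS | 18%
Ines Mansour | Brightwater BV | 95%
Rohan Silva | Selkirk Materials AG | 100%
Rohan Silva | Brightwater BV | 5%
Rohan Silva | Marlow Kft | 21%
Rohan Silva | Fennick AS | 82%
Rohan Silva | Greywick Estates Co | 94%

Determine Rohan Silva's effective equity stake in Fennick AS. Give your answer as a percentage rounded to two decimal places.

Rohan reaches Fennick along 2 paths.
Via Windward: 51% × 18% = 9.18%.
Direct stake: 82% = 82%.
Total: 9.18% + 82% = 91.18%.

91.18%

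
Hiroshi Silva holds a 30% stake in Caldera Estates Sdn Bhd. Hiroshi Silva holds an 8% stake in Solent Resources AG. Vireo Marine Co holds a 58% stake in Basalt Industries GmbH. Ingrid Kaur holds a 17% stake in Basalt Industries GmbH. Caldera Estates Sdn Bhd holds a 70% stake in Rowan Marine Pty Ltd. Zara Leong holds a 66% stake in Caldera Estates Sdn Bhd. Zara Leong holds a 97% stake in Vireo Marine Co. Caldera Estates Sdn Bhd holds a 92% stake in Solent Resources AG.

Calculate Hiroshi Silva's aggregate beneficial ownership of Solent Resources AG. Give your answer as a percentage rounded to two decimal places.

Hiroshi reaches Solent along 2 paths.
Direct stake: 8% = 8%.
Via Caldera: 30% × 92% = 27.6%.
Total: 8% + 27.6% = 35.6%.
Rounded: 35.60%.

35.60%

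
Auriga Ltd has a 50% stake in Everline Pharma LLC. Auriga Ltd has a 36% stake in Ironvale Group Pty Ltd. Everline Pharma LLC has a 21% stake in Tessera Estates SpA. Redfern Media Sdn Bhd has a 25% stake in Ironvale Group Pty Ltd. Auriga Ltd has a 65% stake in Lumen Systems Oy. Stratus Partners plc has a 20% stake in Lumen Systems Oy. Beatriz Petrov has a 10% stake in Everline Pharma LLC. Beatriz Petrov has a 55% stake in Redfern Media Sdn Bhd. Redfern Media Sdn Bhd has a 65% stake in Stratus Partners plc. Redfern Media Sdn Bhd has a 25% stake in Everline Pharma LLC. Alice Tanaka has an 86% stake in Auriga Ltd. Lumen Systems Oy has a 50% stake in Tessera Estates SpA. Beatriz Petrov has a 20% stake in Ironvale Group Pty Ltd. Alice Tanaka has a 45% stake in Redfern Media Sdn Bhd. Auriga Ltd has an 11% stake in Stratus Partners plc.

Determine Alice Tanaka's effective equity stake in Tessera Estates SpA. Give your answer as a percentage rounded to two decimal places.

Alice reaches Tessera along 5 paths.
Via Auriga → Stratus → Lumen: 86% × 11% × 20% × 50% = 0.946%.
Via Redfern → Stratus → Lumen: 45% × 65% × 20% × 50% = 2.925%.
Via Auriga → Lumen: 86% × 65% × 50% = 27.95%.
Via Redfern → Everline: 45% × 25% × 21% = 2.3625%.
Via Auriga → Everline: 86% × 50% × 21% = 9.03%.
Total: 0.946% + 2.925% + 27.95% + 2.3625% + 9.03% = 43.2135%.
Rounded: 43.21%.

43.21%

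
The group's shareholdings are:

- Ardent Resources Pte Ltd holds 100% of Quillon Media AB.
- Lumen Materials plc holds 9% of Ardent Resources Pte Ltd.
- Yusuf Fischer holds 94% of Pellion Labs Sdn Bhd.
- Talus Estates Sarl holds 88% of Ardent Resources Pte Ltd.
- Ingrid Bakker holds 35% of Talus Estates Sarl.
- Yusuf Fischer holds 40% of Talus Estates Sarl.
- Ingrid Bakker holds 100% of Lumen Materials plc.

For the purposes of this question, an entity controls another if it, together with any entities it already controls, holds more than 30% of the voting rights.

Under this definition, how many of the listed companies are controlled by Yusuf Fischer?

4

Yusuf holds 40% of Talus, so Yusuf controls Talus.
Talus holds 88% of Ardent, so Yusuf controls Ardent.
Yusuf holds 94% of Pellion, so Yusuf controls Pellion.
Ardent holds 100% of Quillon, so Yusuf controls Quillon.
No other company's threshold is met.
Yusuf controls 4 companies.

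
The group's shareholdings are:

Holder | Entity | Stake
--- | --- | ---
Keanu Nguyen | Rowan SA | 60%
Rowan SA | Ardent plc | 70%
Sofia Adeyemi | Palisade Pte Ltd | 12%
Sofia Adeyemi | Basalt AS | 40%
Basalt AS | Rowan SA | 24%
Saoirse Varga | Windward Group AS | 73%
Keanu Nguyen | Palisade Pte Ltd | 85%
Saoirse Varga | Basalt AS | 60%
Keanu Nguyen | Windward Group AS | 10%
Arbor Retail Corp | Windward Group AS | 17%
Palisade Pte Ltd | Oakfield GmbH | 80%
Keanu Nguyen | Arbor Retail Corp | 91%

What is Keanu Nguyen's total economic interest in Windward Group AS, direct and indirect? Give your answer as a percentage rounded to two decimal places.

25.47%

Keanu reaches Windward along 2 paths.
Via Arbor: 91% × 17% = 15.47%.
Direct stake: 10% = 10%.
Total: 15.47% + 10% = 25.47%.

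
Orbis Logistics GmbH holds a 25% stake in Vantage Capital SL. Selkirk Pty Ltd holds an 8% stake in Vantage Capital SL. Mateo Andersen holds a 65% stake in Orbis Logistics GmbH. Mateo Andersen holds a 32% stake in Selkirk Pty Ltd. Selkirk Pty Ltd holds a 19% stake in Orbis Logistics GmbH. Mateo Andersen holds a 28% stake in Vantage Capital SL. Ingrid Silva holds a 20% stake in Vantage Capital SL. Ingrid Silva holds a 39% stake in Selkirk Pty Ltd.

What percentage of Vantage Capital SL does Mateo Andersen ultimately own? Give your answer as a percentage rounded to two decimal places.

Mateo reaches Vantage along 4 paths.
Via Selkirk → Orbis: 32% × 19% × 25% = 1.52%.
Via Orbis: 65% × 25% = 16.25%.
Direct stake: 28% = 28%.
Via Selkirk: 32% × 8% = 2.56%.
Total: 1.52% + 16.25% + 28% + 2.56% = 48.33%.

48.33%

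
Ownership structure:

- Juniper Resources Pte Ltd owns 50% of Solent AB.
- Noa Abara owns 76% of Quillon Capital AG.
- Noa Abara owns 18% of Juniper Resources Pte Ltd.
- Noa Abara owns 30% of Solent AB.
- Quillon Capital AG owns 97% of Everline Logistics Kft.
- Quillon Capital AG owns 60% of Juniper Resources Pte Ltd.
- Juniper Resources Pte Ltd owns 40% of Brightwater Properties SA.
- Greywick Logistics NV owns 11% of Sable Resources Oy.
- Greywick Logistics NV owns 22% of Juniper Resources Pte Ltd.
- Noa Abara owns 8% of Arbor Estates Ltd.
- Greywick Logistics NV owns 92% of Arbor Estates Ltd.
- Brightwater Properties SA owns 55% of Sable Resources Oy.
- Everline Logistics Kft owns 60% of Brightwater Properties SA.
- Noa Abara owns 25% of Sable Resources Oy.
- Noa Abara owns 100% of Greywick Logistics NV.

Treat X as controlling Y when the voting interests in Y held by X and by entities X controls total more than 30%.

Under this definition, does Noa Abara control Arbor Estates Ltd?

Noa holds 100% of Greywick, so Noa controls Greywick.
Noa and Greywick together hold 8% + 92% = 100% of Arbor, so Noa controls Arbor.

Yes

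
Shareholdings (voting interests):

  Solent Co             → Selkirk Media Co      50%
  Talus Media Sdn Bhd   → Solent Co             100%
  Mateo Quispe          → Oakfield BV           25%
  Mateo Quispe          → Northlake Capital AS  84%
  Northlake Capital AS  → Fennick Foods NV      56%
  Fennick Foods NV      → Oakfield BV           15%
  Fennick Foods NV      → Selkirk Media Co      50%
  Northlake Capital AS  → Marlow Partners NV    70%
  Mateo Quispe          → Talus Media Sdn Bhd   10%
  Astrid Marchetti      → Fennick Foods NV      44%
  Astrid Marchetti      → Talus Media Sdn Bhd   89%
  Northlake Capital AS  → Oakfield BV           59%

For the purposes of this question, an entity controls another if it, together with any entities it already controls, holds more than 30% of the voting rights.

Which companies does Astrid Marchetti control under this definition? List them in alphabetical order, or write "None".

Astrid holds 89% of Talus, so Astrid controls Talus.
Astrid holds 44% of Fennick, so Astrid controls Fennick.
Talus holds 100% of Solent, so Astrid controls Solent.
Fennick and Solent together hold 50% + 50% = 100% of Selkirk, so Astrid controls Selkirk.
No other company's threshold is met.

Fennick Foods NV, Selkirk Media Co, Solent Co, Talus Media Sdn Bhd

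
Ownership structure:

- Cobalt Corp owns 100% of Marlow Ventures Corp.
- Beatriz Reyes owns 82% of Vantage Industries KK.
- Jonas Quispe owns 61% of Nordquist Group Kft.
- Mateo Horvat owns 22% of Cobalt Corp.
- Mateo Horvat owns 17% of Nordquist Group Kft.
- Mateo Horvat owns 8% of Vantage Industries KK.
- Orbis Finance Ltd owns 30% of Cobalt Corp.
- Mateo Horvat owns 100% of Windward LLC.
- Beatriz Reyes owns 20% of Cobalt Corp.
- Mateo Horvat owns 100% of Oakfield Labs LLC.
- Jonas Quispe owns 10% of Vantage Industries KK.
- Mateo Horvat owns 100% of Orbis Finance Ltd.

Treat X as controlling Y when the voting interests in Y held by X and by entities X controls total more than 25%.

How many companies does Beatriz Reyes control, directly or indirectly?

1

Beatriz holds 82% of Vantage, so Beatriz controls Vantage.
No other company's threshold is met.
Beatriz controls 1 company.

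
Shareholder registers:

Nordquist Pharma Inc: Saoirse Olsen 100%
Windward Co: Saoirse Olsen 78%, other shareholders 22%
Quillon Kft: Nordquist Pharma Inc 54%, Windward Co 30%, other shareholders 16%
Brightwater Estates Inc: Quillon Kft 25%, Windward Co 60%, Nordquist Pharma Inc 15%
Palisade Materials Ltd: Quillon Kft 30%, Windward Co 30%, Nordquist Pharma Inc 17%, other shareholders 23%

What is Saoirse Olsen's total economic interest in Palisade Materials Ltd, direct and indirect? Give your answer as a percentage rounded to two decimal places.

Saoirse reaches Palisade along 4 paths.
Via Nordquist → Quillon: 100% × 54% × 30% = 16.2%.
Via Windward → Quillon: 78% × 30% × 30% = 7.02%.
Via Windward: 78% × 30% = 23.4%.
Via Nordquist: 100% × 17% = 17%.
Total: 16.2% + 7.02% + 23.4% + 17% = 63.62%.

63.62%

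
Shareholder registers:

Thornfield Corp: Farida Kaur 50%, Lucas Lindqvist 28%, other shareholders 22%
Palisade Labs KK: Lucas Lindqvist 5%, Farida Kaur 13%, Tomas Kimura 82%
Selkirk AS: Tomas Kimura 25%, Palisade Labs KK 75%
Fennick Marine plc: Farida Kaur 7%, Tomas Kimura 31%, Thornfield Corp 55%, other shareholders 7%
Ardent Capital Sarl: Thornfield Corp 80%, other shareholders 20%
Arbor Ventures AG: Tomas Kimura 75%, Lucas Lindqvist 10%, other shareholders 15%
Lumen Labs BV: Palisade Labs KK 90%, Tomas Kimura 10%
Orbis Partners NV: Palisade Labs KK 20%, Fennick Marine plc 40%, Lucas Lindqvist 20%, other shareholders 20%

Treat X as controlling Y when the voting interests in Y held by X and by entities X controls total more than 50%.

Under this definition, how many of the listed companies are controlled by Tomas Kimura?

Tomas holds 82% of Palisade, so Tomas controls Palisade.
Tomas and Palisade together hold 25% + 75% = 100% of Selkirk, so Tomas controls Selkirk.
Tomas holds 75% of Arbor, so Tomas controls Arbor.
Palisade and Tomas together hold 90% + 10% = 100% of Lumen, so Tomas controls Lumen.
No other company's threshold is met.
Tomas controls 4 companies.

4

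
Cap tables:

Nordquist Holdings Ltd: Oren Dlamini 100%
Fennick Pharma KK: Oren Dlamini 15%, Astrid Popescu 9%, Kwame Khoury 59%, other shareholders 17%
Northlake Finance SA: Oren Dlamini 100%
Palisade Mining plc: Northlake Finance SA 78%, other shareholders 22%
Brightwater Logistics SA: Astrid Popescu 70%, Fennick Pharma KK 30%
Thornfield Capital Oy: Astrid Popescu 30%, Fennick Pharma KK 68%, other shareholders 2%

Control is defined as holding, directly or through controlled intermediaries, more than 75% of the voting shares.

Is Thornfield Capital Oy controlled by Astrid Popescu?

Astrid's largest direct stake is 70% in Brightwater, which does not meet the threshold, so Astrid controls no company.
In Thornfield, Astrid's side holds only 30%, not > 75%.
So Astrid does not control Thornfield.

No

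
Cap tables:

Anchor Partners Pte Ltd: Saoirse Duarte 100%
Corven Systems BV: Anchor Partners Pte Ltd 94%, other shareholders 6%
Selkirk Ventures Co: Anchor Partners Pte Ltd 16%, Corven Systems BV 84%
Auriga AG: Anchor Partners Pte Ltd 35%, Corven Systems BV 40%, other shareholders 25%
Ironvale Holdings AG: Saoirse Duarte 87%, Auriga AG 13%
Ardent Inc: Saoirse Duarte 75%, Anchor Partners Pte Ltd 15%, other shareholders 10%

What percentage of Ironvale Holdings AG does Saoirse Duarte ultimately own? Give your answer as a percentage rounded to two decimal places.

Saoirse reaches Ironvale along 3 paths.
Direct stake: 87% = 87%.
Via Anchor → Auriga: 100% × 35% × 13% = 4.55%.
Via Anchor → Corven → Auriga: 100% × 94% × 40% × 13% = 4.888%.
Total: 87% + 4.55% + 4.888% = 96.438%.
Rounded: 96.44%.

96.44%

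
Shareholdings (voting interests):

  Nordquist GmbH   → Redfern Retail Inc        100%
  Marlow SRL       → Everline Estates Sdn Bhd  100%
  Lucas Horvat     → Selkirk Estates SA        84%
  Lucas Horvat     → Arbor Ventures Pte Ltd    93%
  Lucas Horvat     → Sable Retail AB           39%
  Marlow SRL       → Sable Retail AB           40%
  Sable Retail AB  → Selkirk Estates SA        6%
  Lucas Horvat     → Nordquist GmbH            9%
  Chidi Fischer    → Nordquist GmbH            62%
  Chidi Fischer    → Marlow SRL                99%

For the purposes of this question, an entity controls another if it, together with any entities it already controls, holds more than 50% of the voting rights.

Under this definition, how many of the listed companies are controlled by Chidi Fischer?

4

Chidi holds 99% of Marlow, so Chidi controls Marlow.
Chidi holds 62% of Nordquist, so Chidi controls Nordquist.
Nordquist holds 100% of Redfern, so Chidi controls Redfern.
Marlow holds 100% of Everline, so Chidi controls Everline.
No other company's threshold is met.
Chidi controls 4 companies.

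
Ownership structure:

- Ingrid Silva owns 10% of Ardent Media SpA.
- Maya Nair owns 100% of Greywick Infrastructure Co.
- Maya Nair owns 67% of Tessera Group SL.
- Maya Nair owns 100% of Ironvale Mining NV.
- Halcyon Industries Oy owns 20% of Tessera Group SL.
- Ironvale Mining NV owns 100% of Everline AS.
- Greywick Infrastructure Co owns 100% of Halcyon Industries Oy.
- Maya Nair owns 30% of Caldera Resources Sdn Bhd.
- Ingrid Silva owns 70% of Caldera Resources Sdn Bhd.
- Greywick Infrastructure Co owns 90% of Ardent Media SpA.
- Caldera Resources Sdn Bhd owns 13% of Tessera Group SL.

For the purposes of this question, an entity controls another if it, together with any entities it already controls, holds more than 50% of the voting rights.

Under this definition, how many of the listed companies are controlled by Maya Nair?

Maya holds 100% of Ironvale, so Maya controls Ironvale.
Maya holds 100% of Greywick, so Maya controls Greywick.
Greywick holds 90% of Ardent, so Maya controls Ardent.
Greywick holds 100% of Halcyon, so Maya controls Halcyon.
Maya and Halcyon together hold 67% + 20% = 87% of Tessera, so Maya controls Tessera.
Ironvale holds 100% of Everline, so Maya controls Everline.
No other company's threshold is met.
Maya controls 6 companies.

6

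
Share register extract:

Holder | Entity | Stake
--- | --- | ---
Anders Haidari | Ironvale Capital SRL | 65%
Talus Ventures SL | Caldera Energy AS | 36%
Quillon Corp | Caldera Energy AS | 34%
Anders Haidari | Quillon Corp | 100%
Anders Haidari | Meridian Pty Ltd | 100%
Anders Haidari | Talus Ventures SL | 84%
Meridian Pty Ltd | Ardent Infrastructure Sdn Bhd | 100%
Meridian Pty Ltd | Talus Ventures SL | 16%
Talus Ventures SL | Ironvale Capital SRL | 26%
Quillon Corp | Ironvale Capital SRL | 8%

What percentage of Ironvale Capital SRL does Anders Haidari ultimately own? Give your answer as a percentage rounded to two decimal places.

99.00%

Anders reaches Ironvale along 4 paths.
Via Meridian → Talus: 100% × 16% × 26% = 4.16%.
Via Talus: 84% × 26% = 21.84%.
Via Quillon: 100% × 8% = 8%.
Direct stake: 65% = 65%.
Total: 4.16% + 21.84% + 8% + 65% = 99%.
Rounded: 99.00%.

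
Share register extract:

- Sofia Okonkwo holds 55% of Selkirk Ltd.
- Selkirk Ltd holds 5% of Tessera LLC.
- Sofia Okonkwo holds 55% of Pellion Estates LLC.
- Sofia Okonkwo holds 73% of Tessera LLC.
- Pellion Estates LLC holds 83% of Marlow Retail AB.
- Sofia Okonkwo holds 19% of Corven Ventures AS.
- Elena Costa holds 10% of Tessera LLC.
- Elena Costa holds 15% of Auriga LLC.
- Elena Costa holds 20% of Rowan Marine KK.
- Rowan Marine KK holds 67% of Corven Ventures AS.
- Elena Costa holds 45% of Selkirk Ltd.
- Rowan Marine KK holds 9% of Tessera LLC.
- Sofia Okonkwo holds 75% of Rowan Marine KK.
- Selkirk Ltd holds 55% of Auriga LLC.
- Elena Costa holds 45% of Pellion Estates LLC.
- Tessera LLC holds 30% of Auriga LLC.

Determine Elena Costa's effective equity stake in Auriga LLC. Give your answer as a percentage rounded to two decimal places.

Elena reaches Auriga along 5 paths.
Direct stake: 15% = 15%.
Via Selkirk → Tessera: 45% × 5% × 30% = 0.675%.
Via Rowan → Tessera: 20% × 9% × 30% = 0.54%.
Via Tessera: 10% × 30% = 3%.
Via Selkirk: 45% × 55% = 24.75%.
Total: 15% + 0.675% + 0.54% + 3% + 24.75% = 43.965%.
Rounded: 43.97%.

43.97%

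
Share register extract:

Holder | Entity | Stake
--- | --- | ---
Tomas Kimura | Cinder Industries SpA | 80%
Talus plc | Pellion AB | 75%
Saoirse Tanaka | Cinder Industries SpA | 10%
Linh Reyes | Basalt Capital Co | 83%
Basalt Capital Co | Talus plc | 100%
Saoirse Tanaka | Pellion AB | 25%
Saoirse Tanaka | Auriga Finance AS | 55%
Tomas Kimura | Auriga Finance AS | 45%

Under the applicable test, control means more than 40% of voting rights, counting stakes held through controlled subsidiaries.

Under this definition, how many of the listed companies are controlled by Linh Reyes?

Linh holds 83% of Basalt, so Linh controls Basalt.
Basalt holds 100% of Talus, so Linh controls Talus.
Talus holds 75% of Pellion, so Linh controls Pellion.
No other company's threshold is met.
Linh controls 3 companies.

3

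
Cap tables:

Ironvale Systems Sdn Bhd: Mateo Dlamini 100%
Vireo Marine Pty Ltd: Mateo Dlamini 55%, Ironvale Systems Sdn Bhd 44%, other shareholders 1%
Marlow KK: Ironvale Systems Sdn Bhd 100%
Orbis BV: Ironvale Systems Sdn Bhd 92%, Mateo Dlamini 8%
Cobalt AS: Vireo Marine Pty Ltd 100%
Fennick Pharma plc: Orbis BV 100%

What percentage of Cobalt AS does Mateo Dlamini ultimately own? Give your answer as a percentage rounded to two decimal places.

Mateo reaches Cobalt along 2 paths.
Via Vireo: 55% × 100% = 55%.
Via Ironvale → Vireo: 100% × 44% × 100% = 44%.
Total: 55% + 44% = 99%.
Rounded: 99.00%.

99.00%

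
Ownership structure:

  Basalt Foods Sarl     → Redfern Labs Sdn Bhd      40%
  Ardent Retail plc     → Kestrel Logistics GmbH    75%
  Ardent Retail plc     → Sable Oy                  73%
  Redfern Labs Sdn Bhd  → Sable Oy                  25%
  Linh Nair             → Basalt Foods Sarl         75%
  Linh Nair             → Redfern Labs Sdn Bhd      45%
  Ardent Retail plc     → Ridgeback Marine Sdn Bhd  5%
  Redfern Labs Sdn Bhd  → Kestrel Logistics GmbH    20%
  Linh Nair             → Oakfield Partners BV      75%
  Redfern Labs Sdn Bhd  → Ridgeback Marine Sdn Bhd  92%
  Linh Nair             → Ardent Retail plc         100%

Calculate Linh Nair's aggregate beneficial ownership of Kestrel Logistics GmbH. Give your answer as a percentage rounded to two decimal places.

Linh reaches Kestrel along 3 paths.
Via Basalt → Redfern: 75% × 40% × 20% = 6%.
Via Redfern: 45% × 20% = 9%.
Via Ardent: 100% × 75% = 75%.
Total: 6% + 9% + 75% = 90%.
Rounded: 90.00%.

90.00%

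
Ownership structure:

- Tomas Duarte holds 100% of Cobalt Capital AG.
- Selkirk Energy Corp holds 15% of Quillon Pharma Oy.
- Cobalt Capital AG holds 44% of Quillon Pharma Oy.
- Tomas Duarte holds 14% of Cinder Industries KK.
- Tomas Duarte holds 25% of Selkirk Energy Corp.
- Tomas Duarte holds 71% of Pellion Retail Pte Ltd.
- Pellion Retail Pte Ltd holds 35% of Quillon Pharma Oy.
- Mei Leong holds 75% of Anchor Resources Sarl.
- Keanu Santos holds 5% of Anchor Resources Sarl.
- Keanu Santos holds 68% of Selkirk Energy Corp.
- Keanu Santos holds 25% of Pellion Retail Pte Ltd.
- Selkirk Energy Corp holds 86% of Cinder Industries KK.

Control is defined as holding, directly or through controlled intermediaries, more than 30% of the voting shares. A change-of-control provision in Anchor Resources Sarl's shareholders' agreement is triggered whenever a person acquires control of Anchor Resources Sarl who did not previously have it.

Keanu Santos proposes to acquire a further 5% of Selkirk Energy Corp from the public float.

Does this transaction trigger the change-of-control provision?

No

The purchase changes only Keanu's holdings, so Keanu is the only person who could newly come to control Anchor.
Keanu holds 68% of Selkirk, so Keanu controls Selkirk.
Selkirk holds 86% of Cinder, so Keanu controls Cinder.
In Anchor, Keanu's side holds only 5%, not > 30%.
So before the transaction, Keanu does not control Anchor.
After the purchase, Keanu's direct stake in Selkirk rises to 68% + 5% = 73%.
Keanu holds 73% of Selkirk, so Keanu controls Selkirk.
After the transaction, Keanu's side holds 5% of Anchor, not > 30%, so Keanu still does not control Anchor.
No new person acquires control, so the clause is not triggered.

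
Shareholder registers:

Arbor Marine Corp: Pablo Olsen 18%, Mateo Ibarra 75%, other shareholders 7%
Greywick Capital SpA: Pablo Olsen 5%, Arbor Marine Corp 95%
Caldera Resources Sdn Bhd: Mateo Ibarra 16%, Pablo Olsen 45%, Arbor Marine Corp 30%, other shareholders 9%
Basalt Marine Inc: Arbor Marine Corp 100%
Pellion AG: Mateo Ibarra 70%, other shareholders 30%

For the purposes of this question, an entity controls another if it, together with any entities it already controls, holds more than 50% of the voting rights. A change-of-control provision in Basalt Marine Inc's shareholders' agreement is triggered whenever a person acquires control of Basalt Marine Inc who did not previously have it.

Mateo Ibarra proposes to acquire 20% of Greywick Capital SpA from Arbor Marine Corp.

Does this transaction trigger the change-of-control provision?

No

The purchase adds only to Mateo's holdings (Arbor's stake shrinks), so Mateo is the only person who could newly come to control Basalt.
Mateo holds 75% of Arbor, so Mateo controls Arbor.
Arbor holds 100% of Basalt, so Mateo controls Basalt.
So Mateo already controls Basalt before the transaction.
After the purchase, Mateo holds 20% of Greywick directly, and Arbor's stake falls to 75%.
Mateo controlled Basalt already, so this is not a new person acquiring control; every other person's position is unchanged or reduced.
No new person acquires control, so the clause is not triggered.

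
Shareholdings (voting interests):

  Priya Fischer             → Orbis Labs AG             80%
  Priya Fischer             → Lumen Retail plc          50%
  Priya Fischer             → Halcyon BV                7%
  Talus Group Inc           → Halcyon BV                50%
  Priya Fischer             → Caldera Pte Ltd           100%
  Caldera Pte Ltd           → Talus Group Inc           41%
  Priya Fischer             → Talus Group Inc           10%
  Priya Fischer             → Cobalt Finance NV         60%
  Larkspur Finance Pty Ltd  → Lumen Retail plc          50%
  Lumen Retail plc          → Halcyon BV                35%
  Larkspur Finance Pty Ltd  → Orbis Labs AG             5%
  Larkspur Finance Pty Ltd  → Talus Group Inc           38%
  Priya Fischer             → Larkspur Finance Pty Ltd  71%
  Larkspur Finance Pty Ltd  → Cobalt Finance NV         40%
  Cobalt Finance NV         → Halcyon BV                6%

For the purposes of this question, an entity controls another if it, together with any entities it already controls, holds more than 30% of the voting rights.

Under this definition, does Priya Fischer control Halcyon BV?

Yes

Priya holds 71% of Larkspur, so Priya controls Larkspur.
Priya and Larkspur together hold 50% + 50% = 100% of Lumen, so Priya controls Lumen.
Priya and Larkspur together hold 60% + 40% = 100% of Cobalt, so Priya controls Cobalt.
Priya holds 100% of Caldera, so Priya controls Caldera.
Larkspur and Caldera and Priya together hold 38% + 41% + 10% = 89% of Talus, so Priya controls Talus.
Priya and Lumen and Talus and Cobalt together hold 7% + 35% + 50% + 6% = 98% of Halcyon, so Priya controls Halcyon.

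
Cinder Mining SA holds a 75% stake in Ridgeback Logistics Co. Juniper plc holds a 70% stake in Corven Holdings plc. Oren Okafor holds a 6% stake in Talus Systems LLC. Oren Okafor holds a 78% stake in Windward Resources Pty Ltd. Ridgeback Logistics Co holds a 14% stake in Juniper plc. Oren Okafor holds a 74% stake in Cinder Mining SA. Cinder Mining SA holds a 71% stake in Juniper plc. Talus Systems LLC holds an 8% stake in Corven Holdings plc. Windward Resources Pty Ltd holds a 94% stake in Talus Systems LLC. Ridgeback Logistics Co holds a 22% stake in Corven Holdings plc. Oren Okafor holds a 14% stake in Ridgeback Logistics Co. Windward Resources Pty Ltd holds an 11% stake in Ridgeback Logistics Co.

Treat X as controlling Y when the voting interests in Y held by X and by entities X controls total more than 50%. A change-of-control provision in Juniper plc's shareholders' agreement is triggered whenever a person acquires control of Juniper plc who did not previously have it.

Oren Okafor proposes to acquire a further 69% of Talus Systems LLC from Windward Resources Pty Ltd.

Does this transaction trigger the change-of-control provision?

The purchase adds only to Oren's holdings (Windward's stake shrinks), so Oren is the only person who could newly come to control Juniper.
Oren holds 74% of Cinder, so Oren controls Cinder.
Oren holds 78% of Windward, so Oren controls Windward.
Oren and Windward and Cinder together hold 14% + 11% + 75% = 100% of Ridgeback, so Oren controls Ridgeback.
Cinder and Ridgeback together hold 71% + 14% = 85% of Juniper, so Oren controls Juniper.
So Oren already controls Juniper before the transaction.
After the purchase, Oren's direct stake in Talus rises to 6% + 69% = 75%, and Windward's stake falls to 25%.
Oren controlled Juniper already, so this is not a new person acquiring control; every other person's position is unchanged or reduced.
No new person acquires control, so the clause is not triggered.

No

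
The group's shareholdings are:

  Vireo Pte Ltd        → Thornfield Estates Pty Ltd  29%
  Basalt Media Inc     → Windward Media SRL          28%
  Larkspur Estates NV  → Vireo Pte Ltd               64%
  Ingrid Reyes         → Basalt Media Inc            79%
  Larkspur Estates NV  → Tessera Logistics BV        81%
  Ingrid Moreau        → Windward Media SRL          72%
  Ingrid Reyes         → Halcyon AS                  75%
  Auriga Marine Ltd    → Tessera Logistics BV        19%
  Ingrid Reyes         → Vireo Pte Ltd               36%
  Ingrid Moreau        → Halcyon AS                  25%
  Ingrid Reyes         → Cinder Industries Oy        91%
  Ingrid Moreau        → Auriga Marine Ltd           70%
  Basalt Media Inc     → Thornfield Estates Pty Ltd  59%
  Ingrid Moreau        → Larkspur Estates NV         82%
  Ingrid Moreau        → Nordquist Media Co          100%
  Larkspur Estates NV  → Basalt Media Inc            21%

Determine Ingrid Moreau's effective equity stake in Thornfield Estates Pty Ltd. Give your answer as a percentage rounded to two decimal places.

Ingrid Moreau reaches Thornfield along 2 paths.
Via Larkspur → Vireo: 82% × 64% × 29% = 15.2192%.
Via Larkspur → Basalt: 82% × 21% × 59% = 10.1598%.
Total: 15.2192% + 10.1598% = 25.379%.
Rounded: 25.38%.

25.38%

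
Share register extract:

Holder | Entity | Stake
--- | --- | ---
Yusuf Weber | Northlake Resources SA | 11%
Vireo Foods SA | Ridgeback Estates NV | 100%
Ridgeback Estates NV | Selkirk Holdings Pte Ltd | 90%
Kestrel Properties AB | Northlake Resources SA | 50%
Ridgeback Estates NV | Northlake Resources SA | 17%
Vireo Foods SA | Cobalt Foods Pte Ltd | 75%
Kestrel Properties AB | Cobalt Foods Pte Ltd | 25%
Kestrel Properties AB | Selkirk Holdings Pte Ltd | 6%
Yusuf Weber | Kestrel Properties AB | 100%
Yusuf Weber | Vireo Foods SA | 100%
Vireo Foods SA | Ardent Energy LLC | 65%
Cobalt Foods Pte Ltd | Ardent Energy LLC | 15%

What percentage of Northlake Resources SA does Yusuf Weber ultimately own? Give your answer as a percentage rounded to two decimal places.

Yusuf reaches Northlake along 3 paths.
Via Vireo → Ridgeback: 100% × 100% × 17% = 17%.
Direct stake: 11% = 11%.
Via Kestrel: 100% × 50% = 50%.
Total: 17% + 11% + 50% = 78%.
Rounded: 78.00%.

78.00%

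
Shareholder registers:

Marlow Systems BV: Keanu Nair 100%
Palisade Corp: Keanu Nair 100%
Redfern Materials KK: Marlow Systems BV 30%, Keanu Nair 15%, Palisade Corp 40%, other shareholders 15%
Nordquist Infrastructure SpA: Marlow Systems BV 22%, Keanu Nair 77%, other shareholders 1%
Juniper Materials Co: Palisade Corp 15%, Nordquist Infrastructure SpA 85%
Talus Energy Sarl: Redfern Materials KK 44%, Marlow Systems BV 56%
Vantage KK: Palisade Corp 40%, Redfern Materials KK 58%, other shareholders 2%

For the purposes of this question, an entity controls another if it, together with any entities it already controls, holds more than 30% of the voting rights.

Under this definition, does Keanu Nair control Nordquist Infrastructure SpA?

Keanu holds 100% of Marlow, so Keanu controls Marlow.
Marlow and Keanu together hold 22% + 77% = 99% of Nordquist, so Keanu controls Nordquist.

Yes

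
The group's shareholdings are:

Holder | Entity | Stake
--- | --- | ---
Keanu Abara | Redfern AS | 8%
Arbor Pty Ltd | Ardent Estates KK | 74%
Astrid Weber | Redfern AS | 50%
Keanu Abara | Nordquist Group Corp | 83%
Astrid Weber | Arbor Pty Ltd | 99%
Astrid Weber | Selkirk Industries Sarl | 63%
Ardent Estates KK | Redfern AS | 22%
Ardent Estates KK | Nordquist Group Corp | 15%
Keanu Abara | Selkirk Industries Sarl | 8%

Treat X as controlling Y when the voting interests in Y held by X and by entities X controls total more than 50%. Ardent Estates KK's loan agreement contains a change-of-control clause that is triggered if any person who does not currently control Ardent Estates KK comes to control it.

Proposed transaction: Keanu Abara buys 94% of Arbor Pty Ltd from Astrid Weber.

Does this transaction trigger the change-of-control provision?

The purchase adds only to Keanu's holdings (Astrid's stake shrinks), so Keanu is the only person who could newly come to control Ardent.
Keanu holds 83% of Nordquist, so Keanu controls Nordquist.
Neither Keanu nor any entity Keanu controls holds any voting interest in Ardent.
So before the transaction, Keanu does not control Ardent.
After the purchase, Keanu holds 94% of Arbor directly, and Astrid's stake falls to 5%.
Keanu holds 94% of Arbor, so Keanu controls Arbor.
Arbor holds 74% of Ardent, so Keanu controls Ardent.
Keanu did not control Ardent before and does after, so the clause is triggered.

Yes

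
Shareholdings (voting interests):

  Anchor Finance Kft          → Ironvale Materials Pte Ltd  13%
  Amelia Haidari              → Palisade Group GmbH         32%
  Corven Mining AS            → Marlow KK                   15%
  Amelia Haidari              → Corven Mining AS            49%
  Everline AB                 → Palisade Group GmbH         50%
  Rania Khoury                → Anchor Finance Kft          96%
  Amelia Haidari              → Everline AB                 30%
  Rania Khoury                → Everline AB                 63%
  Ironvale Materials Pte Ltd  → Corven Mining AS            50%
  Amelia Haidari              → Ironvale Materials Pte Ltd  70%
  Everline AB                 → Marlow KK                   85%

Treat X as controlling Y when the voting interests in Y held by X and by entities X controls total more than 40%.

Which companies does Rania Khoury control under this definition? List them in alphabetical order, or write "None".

Anchor Finance Kft, Everline AB, Marlow KK, Palisade Group GmbH

Rania holds 63% of Everline, so Rania controls Everline.
Rania holds 96% of Anchor, so Rania controls Anchor.
Everline holds 85% of Marlow, so Rania controls Marlow.
Everline holds 50% of Palisade, so Rania controls Palisade.
No other company's threshold is met.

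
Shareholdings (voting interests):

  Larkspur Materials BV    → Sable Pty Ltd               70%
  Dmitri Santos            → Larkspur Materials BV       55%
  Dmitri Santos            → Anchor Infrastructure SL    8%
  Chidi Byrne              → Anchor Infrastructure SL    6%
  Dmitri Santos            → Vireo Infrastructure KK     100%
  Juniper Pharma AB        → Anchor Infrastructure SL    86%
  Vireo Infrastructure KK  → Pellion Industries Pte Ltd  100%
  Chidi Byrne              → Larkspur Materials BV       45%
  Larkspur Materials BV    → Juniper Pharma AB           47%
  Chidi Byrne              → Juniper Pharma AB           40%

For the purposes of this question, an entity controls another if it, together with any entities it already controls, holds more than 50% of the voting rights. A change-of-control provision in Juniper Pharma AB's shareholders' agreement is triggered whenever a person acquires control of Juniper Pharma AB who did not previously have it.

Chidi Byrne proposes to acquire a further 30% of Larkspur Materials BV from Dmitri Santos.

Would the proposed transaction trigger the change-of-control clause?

The purchase adds only to Chidi's holdings (Dmitri's stake shrinks), so Chidi is the only person who could newly come to control Juniper.
Chidi's largest direct stake is 45% in Larkspur, which does not meet the threshold, so Chidi controls no company.
In Juniper, Chidi's side holds only 40%, not > 50%.
So before the transaction, Chidi does not control Juniper.
After the purchase, Chidi's direct stake in Larkspur rises to 45% + 30% = 75%, and Dmitri's stake falls to 25%.
Chidi holds 75% of Larkspur, so Chidi controls Larkspur.
Larkspur and Chidi together hold 47% + 40% = 87% of Juniper, so Chidi controls Juniper.
Chidi did not control Juniper before and does after, so the clause is triggered.

Yes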